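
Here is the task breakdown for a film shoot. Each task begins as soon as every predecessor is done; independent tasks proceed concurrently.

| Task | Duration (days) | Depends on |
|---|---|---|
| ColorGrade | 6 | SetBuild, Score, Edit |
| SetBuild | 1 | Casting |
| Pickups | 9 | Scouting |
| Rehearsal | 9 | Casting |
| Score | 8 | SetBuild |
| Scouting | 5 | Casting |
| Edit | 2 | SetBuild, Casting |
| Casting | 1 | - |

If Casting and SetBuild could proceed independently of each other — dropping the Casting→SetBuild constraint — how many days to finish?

15

Before: longest chain Casting→SetBuild→Score→ColorGrade = 1+1+8+6 = 16, finish 16.
Without Casting→SetBuild, SetBuild's earliest start moves from 1 to 0.
The longest chain is now Casting→Scouting→Pickups = 1+5+9 = 15, so the project takes 15 days.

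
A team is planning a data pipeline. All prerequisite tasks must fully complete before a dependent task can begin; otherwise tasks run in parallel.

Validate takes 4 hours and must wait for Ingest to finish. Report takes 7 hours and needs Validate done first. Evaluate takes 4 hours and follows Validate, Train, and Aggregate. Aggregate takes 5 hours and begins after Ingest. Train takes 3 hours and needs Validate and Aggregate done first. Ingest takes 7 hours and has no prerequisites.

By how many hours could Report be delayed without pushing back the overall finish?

1

Critical path: Ingest→Aggregate→Train→Evaluate = 7+5+3+4 = 19, so the finish is 19 hours.
The longest chain containing Report totals 18 hours.
Slack of Report = 12 − 11 = 1 hour.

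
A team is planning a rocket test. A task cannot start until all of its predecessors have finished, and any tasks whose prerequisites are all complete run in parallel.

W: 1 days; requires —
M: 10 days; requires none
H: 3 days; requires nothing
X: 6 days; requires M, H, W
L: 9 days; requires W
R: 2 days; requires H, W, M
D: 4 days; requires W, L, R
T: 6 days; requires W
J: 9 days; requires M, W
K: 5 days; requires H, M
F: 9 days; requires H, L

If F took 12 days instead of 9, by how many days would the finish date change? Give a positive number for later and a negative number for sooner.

3

Critical path before the change: W→L→F = 1+9+9 = 19 giving 19 days.
F lies on that path, so at 12 days the path becomes 22 days.
That remains the longest chain; total 22 days.
Change in finish: 22 − 19 = +3 days.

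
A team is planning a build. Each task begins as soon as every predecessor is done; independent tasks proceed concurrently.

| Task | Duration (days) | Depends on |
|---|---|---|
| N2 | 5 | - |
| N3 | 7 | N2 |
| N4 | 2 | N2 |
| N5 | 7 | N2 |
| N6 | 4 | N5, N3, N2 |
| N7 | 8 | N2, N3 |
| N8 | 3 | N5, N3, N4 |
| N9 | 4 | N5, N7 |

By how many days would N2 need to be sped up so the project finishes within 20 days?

Current finish: 24 days; target: 20.
N2 is on every critical path, so each day cut from N2 cuts the finish by one (this holds down to a finish of 20).
Need 24 − 20 = 4 days off N2 → N2 becomes 1 day, finish becomes 20.

4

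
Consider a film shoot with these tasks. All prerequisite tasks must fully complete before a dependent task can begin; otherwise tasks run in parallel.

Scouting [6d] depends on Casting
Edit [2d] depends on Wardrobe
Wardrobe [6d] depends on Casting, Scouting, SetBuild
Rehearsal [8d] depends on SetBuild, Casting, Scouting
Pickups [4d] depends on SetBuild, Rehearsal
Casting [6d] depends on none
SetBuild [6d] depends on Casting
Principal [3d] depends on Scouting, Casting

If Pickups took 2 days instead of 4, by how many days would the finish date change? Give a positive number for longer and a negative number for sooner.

-2

Critical path before the change: Casting→Scouting→Rehearsal→Pickups = 6+6+8+4 = 24 giving 24 days.
Pickups lies on that path, so at 2 days the path becomes 22 days.
The critical path is still Casting→Scouting→Rehearsal→Pickups; finish is now 22 days.
Change in finish: 22 − 24 = -2 days.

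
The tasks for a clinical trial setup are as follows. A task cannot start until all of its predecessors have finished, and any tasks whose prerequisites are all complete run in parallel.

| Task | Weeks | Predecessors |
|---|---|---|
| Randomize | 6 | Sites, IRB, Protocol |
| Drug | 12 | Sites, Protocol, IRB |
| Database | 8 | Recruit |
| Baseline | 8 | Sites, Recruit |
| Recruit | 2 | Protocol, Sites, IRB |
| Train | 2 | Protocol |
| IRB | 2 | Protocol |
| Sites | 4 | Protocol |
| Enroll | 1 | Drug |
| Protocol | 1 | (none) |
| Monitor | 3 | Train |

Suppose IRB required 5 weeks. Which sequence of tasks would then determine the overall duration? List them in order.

Protocol, IRB, Drug, Enroll

Baseline: Protocol→Sites→Drug→Enroll = 1+4+12+1 = 18 → 18 weeks.
IRB is off the critical path — its longest chain is 16 weeks, giving 2 of slack.
New critical path: Protocol→IRB→Drug→Enroll = 1+5+12+1 = 19 ⇒ 19 weeks.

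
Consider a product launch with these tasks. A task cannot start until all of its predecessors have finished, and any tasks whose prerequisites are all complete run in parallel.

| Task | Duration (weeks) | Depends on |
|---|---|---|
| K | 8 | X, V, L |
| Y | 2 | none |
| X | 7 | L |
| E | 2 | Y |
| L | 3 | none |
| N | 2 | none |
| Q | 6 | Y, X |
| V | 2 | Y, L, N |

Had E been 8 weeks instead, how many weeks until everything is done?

Actual critical path: L→X→K = 3+7+8 = 18 ⇒ 18 weeks.
E is off the critical path — its longest chain is 4 weeks, giving 14 of slack.
That remains the longest chain; total 18 weeks.

18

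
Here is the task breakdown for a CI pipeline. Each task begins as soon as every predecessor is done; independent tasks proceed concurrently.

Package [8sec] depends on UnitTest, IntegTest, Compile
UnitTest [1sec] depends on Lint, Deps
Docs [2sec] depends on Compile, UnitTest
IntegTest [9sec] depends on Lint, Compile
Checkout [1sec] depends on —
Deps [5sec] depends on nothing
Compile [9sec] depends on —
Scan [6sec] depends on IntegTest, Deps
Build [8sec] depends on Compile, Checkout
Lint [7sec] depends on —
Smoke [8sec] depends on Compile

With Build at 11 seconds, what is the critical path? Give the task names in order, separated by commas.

The binding path is Compile→IntegTest→Package = 9+9+8 = 26; finish at 26 seconds.
Build has 9 seconds of float (longest path through it is 17).
No other chain overtakes it, so the finish is 26 seconds.

Compile, IntegTest, Package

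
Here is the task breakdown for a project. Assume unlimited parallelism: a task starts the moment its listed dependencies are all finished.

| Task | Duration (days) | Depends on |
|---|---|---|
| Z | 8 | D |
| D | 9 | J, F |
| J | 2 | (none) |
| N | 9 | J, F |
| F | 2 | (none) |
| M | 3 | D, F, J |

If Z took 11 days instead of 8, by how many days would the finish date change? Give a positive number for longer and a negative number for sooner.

3

The binding path is F→D→Z = 2+9+8 = 19; finish at 19 days.
Since Z is critical, the +3 change carries straight to that chain (now 22 days).
The critical path is still F→D→Z; finish is now 22 days.
Change in finish: 22 − 19 = +3 days.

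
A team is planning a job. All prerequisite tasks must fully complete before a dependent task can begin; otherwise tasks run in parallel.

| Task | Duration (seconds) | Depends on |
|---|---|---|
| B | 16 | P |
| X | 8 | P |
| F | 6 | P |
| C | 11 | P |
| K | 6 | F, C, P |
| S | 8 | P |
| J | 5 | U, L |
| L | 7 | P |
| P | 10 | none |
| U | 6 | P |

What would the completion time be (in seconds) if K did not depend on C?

Before: longest chain P→C→K = 10+11+6 = 27, finish 27.
Without C→K, K's earliest start moves from 21 to 16.
New critical path: P→B = 10+16 = 26 ⇒ 26 seconds.

26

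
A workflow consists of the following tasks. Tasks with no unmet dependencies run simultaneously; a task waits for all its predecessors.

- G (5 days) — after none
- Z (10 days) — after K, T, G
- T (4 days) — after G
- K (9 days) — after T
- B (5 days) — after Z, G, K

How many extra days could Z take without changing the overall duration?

0

G→T→K→Z→B = 5+4+9+10+5 = 33 sets the makespan at 33 days.
Longest path through Z: 33 days (earliest finish 28, latest finish 28).
So Z can slip 28 − 28 = 0 days.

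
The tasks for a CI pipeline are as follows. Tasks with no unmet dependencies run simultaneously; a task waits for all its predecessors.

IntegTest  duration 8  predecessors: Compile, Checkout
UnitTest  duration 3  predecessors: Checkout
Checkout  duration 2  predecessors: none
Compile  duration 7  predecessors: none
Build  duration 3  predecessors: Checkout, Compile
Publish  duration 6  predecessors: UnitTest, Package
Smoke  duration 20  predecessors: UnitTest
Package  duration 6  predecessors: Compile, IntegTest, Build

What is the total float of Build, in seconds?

Compile→IntegTest→Package→Publish = 7+8+6+6 = 27 sets the makespan at 27 seconds.
The longest chain containing Build totals 22 seconds.
Slack of Build = 12 − 7 = 5 seconds.

5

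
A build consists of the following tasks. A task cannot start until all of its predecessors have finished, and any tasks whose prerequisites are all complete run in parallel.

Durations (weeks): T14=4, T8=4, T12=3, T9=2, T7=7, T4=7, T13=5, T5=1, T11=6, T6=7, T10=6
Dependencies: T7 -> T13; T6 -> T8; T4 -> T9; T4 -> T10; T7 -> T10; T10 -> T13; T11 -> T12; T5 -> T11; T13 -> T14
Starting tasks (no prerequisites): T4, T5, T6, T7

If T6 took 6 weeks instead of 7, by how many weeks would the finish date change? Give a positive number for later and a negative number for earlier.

0

Critical path before the change: T4→T10→T13→T14 = 7+6+5+4 = 22 giving 22 weeks.
T6 is off the critical path — its longest chain is 11 weeks, giving 11 of slack.
The critical path is still T4→T10→T13→T14; finish is now 22 weeks.
Change in finish: 22 − 22 = +0 weeks.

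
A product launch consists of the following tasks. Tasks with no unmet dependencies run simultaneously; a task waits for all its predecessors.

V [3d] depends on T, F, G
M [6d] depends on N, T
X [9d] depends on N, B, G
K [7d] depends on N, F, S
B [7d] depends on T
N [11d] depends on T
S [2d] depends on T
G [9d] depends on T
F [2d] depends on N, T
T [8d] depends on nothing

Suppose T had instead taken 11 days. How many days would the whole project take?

31

As given, the longest chain is T→N→F→K = 8+11+2+7 = 28, so the finish is 28 days.
Since T is critical, the +3 change carries straight to that chain (now 31 days).
That remains the longest chain; total 31 days.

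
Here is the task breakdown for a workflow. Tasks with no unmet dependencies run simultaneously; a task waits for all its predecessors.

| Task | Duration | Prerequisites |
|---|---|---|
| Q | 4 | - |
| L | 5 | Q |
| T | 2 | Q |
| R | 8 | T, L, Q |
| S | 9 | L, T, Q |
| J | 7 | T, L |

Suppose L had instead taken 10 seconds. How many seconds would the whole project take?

23

Baseline: Q→L→S = 4+5+9 = 18 → 18 seconds.
L lies on that path, so at 10 seconds the path becomes 23 seconds.
The critical path is still Q→L→S; finish is now 23 seconds.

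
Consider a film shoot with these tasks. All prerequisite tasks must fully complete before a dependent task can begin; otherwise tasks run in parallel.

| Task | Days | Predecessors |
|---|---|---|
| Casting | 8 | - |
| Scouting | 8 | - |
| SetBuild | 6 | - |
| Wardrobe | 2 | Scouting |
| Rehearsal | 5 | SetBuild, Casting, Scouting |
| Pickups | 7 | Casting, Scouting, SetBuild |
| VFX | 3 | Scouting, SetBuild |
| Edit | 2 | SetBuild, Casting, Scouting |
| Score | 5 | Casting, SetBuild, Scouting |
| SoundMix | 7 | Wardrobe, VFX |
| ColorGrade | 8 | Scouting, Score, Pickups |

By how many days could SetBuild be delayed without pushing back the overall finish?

2

The longest chain is Casting→Pickups→ColorGrade = 8+7+8 = 23; overall finish 23 days.
Longest path through SetBuild: 21 days (earliest finish 6, latest finish 8).
Slack of SetBuild = 2 − 0 = 2 days.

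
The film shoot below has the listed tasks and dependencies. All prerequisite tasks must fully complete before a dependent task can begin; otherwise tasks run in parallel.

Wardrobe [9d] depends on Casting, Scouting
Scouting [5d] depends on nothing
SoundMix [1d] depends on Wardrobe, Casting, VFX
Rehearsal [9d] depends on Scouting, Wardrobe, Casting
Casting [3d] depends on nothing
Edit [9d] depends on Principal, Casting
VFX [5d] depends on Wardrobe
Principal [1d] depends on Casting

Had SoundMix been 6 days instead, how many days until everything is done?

25

Baseline: Scouting→Wardrobe→Rehearsal = 5+9+9 = 23 → 23 days.
The longest path through SoundMix is only 20 days, so SoundMix has float 3.
The binding chain switches to Scouting→Wardrobe→VFX→SoundMix = 5+9+5+6 = 25; finish 25 days.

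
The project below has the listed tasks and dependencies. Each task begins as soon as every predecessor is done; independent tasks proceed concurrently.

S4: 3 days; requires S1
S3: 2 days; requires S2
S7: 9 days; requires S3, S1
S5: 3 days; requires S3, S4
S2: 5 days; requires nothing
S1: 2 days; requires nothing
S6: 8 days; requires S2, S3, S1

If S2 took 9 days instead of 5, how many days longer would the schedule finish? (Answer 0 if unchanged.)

4

Baseline: S2→S3→S7 = 5+2+9 = 16 → 16 days.
S2 lies on that path, so at 9 days the path becomes 20 days.
That remains the longest chain; total 20 days.
Change in finish: 20 − 16 = +4 days.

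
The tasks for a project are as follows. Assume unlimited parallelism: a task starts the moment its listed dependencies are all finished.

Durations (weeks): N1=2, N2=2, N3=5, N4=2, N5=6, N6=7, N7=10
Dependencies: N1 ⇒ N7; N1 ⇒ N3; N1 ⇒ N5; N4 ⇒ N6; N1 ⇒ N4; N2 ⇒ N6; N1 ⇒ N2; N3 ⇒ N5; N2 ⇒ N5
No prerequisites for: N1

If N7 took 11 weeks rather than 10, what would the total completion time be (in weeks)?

13

Baseline: N1→N3→N5 = 2+5+6 = 13 → 13 weeks.
The longest path through N7 is only 12 weeks, so N7 has float 1.
That remains the longest chain; total 13 weeks.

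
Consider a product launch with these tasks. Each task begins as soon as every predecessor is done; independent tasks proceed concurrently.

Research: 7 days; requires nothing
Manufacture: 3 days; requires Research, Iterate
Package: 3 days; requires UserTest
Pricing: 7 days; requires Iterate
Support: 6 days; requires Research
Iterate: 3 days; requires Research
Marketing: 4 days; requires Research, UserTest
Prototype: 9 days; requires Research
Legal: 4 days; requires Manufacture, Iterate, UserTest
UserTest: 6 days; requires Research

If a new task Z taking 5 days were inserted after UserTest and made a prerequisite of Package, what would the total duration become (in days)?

21

Originally the project takes 17 days.
With Z inserted, Package now waits for max(UserTest, Z).
New critical path: Research→UserTest→Z→Package = 7+6+5+3 = 21 ⇒ 21 days.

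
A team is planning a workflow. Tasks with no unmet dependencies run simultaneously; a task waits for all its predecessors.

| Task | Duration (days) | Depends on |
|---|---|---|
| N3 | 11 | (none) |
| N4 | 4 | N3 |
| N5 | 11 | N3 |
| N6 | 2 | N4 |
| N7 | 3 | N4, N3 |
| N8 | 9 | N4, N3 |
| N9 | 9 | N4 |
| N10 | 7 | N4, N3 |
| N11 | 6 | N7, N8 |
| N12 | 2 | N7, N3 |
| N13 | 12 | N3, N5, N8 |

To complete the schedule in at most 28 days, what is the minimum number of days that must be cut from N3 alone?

8

Current finish: 36 days; target: 28.
N3 is on every critical path, so each day cut from N3 cuts the finish by one (this holds down to a finish of 26).
Need 36 − 28 = 8 days off N3 → N3 becomes 3 days, finish becomes 28.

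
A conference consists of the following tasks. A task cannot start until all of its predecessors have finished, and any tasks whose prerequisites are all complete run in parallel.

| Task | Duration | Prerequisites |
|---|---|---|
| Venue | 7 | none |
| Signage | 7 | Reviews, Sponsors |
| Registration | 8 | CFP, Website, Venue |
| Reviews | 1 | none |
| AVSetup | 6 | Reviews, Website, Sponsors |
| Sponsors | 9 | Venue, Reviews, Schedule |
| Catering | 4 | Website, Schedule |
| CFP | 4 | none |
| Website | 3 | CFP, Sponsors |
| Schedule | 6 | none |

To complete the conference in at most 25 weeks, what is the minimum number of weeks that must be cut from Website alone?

2

Current finish: 27 weeks; target: 25.
Website is on every critical path, so each week cut from Website cuts the finish by one (this holds down to a finish of 25).
Need 27 − 25 = 2 weeks off Website → Website becomes 1 week, finish becomes 25.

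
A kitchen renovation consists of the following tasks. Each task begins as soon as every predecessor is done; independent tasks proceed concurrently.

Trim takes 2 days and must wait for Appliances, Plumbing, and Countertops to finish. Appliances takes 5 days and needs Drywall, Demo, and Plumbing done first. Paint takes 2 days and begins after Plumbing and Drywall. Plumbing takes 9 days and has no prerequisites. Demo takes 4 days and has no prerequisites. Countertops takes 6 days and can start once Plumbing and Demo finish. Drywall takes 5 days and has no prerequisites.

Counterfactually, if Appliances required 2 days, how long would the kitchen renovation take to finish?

17

Baseline: Plumbing→Countertops→Trim = 9+6+2 = 17 → 17 days.
The longest path through Appliances is only 16 days, so Appliances has float 1.
The critical path is still Plumbing→Countertops→Trim; finish is now 17 days.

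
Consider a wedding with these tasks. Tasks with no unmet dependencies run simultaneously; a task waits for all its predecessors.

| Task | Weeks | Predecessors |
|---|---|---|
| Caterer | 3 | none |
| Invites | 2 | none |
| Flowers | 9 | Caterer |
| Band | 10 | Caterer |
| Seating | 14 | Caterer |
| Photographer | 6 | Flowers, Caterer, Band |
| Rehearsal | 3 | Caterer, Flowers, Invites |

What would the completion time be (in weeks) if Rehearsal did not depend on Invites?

19

Original critical path: Caterer→Band→Photographer = 3+10+6 = 19 ⇒ 19 weeks.
Dropping Invites→Rehearsal doesn't change Rehearsal's earliest start (12); another predecessor still binds.
After: Caterer→Band→Photographer = 3+10+6 = 19 → 19 weeks.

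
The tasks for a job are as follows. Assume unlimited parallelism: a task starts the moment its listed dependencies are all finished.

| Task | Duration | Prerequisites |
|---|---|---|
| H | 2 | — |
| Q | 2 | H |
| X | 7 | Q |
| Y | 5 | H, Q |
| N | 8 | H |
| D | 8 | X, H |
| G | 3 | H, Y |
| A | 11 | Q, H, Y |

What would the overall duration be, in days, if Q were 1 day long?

19

Baseline: H→Q→Y→A = 2+2+5+11 = 20 → 20 days.
Q is on the critical path; changing it to 1 makes that path 19 days.
The critical path is still H→Q→Y→A; finish is now 19 days.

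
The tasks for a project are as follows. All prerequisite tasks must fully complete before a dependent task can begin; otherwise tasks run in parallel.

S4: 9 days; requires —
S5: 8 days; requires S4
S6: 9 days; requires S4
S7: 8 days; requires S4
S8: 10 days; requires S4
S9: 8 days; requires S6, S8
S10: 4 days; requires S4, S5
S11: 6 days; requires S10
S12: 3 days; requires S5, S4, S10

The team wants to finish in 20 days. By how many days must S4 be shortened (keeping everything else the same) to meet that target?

Current finish: 27 days; target: 20.
S4 is on every critical path, so each day cut from S4 cuts the finish by one (this holds down to a finish of 19).
Need 27 − 20 = 7 days off S4 → S4 becomes 2 days, finish becomes 20.

7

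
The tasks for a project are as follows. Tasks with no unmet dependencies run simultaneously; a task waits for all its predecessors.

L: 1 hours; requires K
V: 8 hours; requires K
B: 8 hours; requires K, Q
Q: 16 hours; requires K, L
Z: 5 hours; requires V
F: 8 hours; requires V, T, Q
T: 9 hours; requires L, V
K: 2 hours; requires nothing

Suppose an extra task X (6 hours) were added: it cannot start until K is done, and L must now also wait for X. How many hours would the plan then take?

33

Originally the plan takes 27 hours.
With X inserted, L now waits for max(K, X).
New critical path: K→X→L→Q→F = 2+6+1+16+8 = 33 ⇒ 33 hours.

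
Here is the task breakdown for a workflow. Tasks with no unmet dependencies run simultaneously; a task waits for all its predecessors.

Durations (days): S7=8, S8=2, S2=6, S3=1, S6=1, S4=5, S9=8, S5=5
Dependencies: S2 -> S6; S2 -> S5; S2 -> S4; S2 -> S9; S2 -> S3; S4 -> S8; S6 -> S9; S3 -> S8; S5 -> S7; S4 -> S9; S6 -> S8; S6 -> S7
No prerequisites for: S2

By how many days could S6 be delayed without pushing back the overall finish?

The longest chain is S2→S4→S9 = 6+5+8 = 19; overall finish 19 days.
The longest chain containing S6 totals 15 days.
Float = 19 − 15 = 4.

4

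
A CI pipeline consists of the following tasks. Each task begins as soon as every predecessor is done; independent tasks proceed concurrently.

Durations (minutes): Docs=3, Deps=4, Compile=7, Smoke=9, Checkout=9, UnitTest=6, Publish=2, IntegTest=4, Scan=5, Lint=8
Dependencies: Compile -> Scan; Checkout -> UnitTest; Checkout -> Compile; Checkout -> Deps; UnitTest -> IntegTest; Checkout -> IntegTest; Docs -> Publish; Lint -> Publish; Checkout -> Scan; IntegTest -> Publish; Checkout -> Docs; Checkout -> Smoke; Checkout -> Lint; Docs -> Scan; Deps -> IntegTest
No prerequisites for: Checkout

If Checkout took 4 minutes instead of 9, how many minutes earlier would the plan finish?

5

Actual critical path: Checkout→Compile→Scan = 9+7+5 = 21 ⇒ 21 minutes.
Checkout lies on that path, so at 4 minutes the path becomes 16 minutes.
No other chain overtakes it, so the finish is 16 minutes.
Change in finish: 16 − 21 = -5 minutes.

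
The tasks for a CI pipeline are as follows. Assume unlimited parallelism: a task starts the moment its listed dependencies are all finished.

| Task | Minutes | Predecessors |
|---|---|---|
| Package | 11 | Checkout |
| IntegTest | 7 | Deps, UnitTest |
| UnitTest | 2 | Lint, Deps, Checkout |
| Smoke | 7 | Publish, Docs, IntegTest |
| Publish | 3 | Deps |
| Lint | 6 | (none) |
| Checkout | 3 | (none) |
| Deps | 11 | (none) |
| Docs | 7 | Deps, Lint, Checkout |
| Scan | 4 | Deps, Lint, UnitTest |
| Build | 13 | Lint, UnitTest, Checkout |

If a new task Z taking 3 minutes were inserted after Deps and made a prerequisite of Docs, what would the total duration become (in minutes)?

28

Originally the job takes 27 minutes.
With Z inserted, Docs now waits for max(Deps, Lint, Checkout, Z).
New critical path: Deps→Z→Docs→Smoke = 11+3+7+7 = 28 ⇒ 28 minutes.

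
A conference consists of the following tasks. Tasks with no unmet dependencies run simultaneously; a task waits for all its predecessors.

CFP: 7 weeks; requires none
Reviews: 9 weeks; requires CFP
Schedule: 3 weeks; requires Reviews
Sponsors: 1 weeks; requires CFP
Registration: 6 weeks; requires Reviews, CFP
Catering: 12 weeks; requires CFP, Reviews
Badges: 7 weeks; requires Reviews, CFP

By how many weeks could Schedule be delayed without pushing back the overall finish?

CFP→Reviews→Catering = 7+9+12 = 28 sets the makespan at 28 weeks.
Schedule finishes as early as 19 and must finish by 28.
Slack of Schedule = 25 − 16 = 9 weeks.

9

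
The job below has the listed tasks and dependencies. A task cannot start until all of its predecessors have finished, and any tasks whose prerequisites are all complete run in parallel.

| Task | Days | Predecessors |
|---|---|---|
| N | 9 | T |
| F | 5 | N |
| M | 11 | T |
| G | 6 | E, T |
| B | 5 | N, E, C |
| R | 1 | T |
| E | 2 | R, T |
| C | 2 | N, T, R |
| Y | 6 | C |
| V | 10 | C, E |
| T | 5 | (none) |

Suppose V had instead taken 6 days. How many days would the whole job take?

Critical path before the change: T→N→C→V = 5+9+2+10 = 26 giving 26 days.
V is on the critical path; changing it to 6 makes that path 22 days.
The critical path is still T→N→C→V; finish is now 22 days.

22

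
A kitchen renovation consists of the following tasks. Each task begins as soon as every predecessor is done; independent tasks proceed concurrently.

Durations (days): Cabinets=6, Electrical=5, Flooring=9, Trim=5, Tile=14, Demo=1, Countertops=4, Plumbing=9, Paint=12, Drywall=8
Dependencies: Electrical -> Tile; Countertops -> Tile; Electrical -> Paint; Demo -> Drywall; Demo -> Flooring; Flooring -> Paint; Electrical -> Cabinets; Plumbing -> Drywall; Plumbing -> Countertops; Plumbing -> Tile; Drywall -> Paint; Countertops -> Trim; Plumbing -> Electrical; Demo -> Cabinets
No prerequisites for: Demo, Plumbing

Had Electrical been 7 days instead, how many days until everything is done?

30

Baseline: Plumbing→Drywall→Paint = 9+8+12 = 29 → 29 days.
The longest path through Electrical is only 28 days, so Electrical has float 1.
Now Plumbing→Electrical→Tile = 9+7+14 = 30 is longest, so the finish becomes 30 days.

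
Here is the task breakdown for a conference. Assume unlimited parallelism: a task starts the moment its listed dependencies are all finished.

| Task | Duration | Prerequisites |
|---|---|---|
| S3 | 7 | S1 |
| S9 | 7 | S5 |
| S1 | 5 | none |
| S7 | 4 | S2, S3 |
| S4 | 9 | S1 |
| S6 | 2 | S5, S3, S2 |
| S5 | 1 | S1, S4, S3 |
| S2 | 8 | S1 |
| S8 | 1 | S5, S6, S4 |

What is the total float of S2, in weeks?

5

The longest chain is S1→S4→S5→S9 = 5+9+1+7 = 22; overall finish 22 weeks.
The longest chain containing S2 totals 17 weeks.
So S2 can slip 18 − 13 = 5 weeks.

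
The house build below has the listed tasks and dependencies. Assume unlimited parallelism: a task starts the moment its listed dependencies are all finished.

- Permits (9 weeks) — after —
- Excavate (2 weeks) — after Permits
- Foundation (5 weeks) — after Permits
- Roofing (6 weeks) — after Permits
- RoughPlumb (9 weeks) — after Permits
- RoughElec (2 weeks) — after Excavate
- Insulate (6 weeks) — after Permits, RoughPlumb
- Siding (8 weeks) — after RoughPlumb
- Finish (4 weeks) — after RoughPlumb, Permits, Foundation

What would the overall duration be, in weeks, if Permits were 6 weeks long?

23

As given, the longest chain is Permits→RoughPlumb→Siding = 9+9+8 = 26, so the finish is 26 weeks.
Permits lies on that path, so at 6 weeks the path becomes 23 weeks.
No other chain overtakes it, so the finish is 23 weeks.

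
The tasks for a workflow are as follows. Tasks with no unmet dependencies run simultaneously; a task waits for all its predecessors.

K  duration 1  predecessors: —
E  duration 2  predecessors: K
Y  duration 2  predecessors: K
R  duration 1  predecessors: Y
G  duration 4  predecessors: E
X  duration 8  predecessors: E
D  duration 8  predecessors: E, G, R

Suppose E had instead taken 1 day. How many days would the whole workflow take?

14

The binding path is K→E→G→D = 1+2+4+8 = 15; finish at 15 days.
E is on the critical path; changing it to 1 makes that path 14 days.
That remains the longest chain; total 14 days.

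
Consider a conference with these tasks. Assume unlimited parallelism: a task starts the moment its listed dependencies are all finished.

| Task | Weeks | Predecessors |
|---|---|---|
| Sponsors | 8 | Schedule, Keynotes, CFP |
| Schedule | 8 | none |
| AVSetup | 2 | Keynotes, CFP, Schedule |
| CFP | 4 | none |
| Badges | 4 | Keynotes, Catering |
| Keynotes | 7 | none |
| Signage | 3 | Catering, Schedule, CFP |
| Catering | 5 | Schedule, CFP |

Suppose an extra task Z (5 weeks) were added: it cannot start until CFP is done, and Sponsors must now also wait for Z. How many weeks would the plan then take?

17

Originally the plan takes 17 weeks.
With Z inserted, Sponsors now waits for max(Schedule, Keynotes, CFP, Z).
New critical path: CFP→Z→Sponsors = 4+5+8 = 17 ⇒ 17 weeks.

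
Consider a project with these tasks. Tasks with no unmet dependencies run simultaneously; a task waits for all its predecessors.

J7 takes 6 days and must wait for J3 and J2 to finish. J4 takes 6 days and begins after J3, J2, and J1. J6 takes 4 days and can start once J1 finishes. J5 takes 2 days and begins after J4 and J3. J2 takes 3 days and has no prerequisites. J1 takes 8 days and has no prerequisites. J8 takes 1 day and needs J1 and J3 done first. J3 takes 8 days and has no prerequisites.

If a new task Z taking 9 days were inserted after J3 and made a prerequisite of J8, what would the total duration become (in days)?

18

Originally the job takes 16 days.
With Z inserted, J8 now waits for max(J1, J3, Z).
New critical path: J3→Z→J8 = 8+9+1 = 18 ⇒ 18 days.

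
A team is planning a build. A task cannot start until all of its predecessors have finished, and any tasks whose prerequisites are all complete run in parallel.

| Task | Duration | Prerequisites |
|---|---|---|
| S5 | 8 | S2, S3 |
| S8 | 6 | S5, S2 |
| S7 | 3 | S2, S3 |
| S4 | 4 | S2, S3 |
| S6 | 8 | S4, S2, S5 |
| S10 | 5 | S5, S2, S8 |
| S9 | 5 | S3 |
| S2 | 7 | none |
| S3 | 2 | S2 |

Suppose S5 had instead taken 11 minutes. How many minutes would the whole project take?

As given, the longest chain is S2→S3→S5→S8→S10 = 7+2+8+6+5 = 28, so the finish is 28 minutes.
Since S5 is critical, the +3 change carries straight to that chain (now 31 minutes).
The critical path is still S2→S3→S5→S8→S10; finish is now 31 minutes.

31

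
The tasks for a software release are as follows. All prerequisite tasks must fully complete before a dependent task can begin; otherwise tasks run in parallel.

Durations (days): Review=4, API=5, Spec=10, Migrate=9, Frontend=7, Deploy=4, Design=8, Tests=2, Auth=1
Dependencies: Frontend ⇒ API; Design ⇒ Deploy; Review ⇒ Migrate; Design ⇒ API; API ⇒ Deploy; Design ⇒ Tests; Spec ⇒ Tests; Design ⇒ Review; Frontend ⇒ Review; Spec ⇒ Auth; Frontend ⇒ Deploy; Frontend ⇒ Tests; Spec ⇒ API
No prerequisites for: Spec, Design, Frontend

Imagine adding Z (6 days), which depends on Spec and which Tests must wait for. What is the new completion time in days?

Originally the software release takes 21 days.
With Z inserted, Tests now waits for max(Design, Frontend, Spec, Z).
New critical path: Design→Review→Migrate = 8+4+9 = 21 ⇒ 21 days.

21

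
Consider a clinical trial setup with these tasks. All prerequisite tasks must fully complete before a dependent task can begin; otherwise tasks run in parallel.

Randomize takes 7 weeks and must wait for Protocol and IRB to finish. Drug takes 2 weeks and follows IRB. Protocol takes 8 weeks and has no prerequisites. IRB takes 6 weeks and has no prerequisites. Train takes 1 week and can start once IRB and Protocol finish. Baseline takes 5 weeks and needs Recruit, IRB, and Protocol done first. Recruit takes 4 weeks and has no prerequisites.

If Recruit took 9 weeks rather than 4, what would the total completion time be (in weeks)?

Critical path before the change: Protocol→Randomize = 8+7 = 15 giving 15 weeks.
Recruit has 6 weeks of float (longest path through it is 9).
No other chain overtakes it, so the finish is 15 weeks.

15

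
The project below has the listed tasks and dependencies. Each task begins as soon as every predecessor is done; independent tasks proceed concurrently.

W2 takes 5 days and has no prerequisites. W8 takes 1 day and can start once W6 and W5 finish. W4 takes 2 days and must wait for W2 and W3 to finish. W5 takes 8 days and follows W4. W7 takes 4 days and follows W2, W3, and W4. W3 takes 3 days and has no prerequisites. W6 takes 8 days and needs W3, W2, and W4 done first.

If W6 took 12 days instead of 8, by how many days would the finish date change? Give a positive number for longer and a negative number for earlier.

The binding path is W2→W4→W6→W8 = 5+2+8+1 = 16; finish at 16 days.
Since W6 is critical, the +4 change carries straight to that chain (now 20 days).
No other chain overtakes it, so the finish is 20 days.
Change in finish: 20 − 16 = +4 days.

4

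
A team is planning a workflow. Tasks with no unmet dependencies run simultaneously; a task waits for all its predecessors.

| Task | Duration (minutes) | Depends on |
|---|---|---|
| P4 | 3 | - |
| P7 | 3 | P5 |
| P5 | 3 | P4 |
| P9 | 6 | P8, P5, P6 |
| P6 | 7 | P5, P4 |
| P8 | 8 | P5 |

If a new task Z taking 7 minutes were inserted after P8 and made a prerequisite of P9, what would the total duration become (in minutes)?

27

Originally the schedule takes 20 minutes.
With Z inserted, P9 now waits for max(P8, P5, P6, Z).
New critical path: P4→P5→P8→Z→P9 = 3+3+8+7+6 = 27 ⇒ 27 minutes.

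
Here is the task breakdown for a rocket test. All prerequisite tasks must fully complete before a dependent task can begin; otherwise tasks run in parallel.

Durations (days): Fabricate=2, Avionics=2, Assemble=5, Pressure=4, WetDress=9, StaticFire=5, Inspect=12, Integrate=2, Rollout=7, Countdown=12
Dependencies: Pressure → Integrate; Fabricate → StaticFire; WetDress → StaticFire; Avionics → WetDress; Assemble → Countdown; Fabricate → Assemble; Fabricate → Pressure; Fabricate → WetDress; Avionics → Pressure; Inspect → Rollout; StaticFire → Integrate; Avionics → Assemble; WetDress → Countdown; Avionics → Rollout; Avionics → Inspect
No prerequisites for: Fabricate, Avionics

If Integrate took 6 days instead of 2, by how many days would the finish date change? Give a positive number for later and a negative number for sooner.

0

The binding path is Fabricate→WetDress→Countdown = 2+9+12 = 23; finish at 23 days.
Integrate is off the critical path — its longest chain is 18 days, giving 5 of slack.
No other chain overtakes it, so the finish is 23 days.
Change in finish: 23 − 23 = +0 days.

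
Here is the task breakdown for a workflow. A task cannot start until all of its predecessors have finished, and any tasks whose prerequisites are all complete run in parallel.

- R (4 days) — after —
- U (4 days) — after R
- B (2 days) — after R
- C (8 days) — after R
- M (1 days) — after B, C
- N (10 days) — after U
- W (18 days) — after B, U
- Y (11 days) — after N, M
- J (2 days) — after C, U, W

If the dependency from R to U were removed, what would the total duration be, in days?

26

Before: longest chain R→U→N→Y = 4+4+10+11 = 29, finish 29.
Without R→U, U's earliest start moves from 4 to 0.
The longest chain is now R→B→W→J = 4+2+18+2 = 26, so the project takes 26 days.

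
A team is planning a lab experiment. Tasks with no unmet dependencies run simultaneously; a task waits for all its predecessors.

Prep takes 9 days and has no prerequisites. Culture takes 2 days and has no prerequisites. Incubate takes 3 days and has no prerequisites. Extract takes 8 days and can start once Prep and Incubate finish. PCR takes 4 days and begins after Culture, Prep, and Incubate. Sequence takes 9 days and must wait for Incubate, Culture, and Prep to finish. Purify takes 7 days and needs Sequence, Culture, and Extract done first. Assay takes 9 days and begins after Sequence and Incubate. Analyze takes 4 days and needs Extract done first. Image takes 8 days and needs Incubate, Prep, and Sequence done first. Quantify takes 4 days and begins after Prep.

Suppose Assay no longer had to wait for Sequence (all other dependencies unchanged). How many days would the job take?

With the dependency in place, Prep→Sequence→Assay = 9+9+9 = 27 sets the finish at 27 days.
Without Sequence→Assay, Assay's earliest start moves from 18 to 3.
The longest chain is now Prep→Sequence→Image = 9+9+8 = 26, so the job takes 26 days.

26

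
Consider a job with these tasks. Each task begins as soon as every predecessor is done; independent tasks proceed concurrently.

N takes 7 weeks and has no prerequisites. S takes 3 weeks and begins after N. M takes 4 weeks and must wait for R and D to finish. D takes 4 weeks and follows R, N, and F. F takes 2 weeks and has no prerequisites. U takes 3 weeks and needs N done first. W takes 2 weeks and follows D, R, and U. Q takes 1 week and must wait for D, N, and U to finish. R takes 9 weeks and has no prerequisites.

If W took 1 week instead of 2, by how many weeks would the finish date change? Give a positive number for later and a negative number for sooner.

The binding path is R→D→M = 9+4+4 = 17; finish at 17 weeks.
The longest path through W is only 15 weeks, so W has float 2.
No other chain overtakes it, so the finish is 17 weeks.
Change in finish: 17 − 17 = +0 weeks.

0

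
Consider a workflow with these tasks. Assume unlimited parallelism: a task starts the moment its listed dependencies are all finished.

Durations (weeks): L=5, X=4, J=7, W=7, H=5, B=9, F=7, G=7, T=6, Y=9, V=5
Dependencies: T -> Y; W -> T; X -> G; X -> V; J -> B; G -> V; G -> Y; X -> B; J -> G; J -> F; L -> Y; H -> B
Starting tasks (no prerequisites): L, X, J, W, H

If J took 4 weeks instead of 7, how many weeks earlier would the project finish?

1

As given, the longest chain is J→G→Y = 7+7+9 = 23, so the finish is 23 weeks.
Since J is critical, the -3 change carries straight to that chain (now 20 weeks).
The binding chain switches to W→T→Y = 7+6+9 = 22; finish 22 weeks.
Change in finish: 22 − 23 = -1 weeks.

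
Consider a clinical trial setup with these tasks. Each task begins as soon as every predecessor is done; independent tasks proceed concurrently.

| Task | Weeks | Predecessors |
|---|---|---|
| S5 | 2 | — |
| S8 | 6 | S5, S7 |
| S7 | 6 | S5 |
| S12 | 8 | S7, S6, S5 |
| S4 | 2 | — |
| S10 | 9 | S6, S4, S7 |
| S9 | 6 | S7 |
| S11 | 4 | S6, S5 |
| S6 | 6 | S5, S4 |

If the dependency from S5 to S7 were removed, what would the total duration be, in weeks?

Original critical path: S4→S6→S10 = 2+6+9 = 17 ⇒ 17 weeks.
Without S5→S7, S7's earliest start moves from 2 to 0.
New critical path: S4→S6→S10 = 2+6+9 = 17 ⇒ 17 weeks.

17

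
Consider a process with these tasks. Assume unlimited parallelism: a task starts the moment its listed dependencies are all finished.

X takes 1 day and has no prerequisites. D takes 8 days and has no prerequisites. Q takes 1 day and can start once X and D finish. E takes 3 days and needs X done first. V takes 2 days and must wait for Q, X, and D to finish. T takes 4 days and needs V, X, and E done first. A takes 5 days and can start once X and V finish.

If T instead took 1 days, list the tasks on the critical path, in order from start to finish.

D, Q, V, A

The binding path is D→Q→V→A = 8+1+2+5 = 16; finish at 16 days.
T is off the critical path — its longest chain is 15 days, giving 1 of slack.
That remains the longest chain; total 16 days.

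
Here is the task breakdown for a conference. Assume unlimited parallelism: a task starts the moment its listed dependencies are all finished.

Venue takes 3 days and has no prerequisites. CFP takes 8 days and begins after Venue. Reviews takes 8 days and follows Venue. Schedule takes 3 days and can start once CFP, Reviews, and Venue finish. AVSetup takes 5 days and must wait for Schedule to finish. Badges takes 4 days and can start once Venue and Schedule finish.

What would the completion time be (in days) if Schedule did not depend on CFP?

Before: longest chain Venue→CFP→Schedule→AVSetup = 3+8+3+5 = 19, finish 19.
Dropping CFP→Schedule doesn't change Schedule's earliest start (11); another predecessor still binds.
New critical path: Venue→Reviews→Schedule→AVSetup = 3+8+3+5 = 19 ⇒ 19 days.

19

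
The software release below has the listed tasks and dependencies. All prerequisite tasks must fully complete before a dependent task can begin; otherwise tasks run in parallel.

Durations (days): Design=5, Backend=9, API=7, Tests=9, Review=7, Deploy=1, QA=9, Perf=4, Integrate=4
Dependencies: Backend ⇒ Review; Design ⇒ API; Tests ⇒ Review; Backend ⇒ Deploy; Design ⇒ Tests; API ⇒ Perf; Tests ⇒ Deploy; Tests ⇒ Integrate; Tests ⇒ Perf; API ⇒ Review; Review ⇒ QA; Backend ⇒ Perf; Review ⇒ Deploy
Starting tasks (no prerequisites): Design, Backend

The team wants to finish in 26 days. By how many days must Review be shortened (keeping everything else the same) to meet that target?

Current finish: 30 days; target: 26.
Review is on every critical path, so each day cut from Review cuts the finish by one (this holds down to a finish of 24).
Need 30 − 26 = 4 days off Review → Review becomes 3 days, finish becomes 26.

4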